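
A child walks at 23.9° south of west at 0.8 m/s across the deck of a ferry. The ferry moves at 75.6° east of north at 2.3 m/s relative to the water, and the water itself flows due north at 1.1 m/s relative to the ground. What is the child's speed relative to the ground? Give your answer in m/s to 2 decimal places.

2.01 m/s

In east/north components (m/s): child relative to ferry = (-0.731, -0.324); ferry relative to water = (2.228, 0.572); water relative to ground = (0.000, 1.100).
Sum = (1.496, 1.348) m/s.
Speed = |(1.496, 1.348)| = 2.014 m/s.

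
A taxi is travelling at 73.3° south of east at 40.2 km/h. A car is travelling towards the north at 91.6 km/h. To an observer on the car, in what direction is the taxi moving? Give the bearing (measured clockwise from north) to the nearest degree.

Taking east as x and north as y: taxi velocity = (11.552, -38.504) km/h; car velocity = (0.000, 91.600) km/h.
Velocity of taxi relative to car = (11.552, -38.504) − (0.000, 91.600) = (11.552, -130.104) km/h.
Bearing = atan2(11.55, -130.10) = 174.93° clockwise from north.

175°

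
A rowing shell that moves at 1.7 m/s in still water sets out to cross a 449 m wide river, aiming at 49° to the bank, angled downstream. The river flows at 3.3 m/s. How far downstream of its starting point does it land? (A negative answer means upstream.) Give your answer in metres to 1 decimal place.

1545.2 m

Perpendicular speed = 1.283 m/s; crossing time = 449 / 1.283 = 349.959 s.
Net downstream speed = 4.415 m/s.
Drift = 4.415 × 349.959 = 1545.175 m (downstream).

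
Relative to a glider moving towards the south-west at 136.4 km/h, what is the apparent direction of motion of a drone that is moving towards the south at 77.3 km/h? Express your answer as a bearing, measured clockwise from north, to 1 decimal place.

078.8°

Taking east as x and north as y: drone velocity = (0.000, -77.300) km/h; glider velocity = (-96.449, -96.449) km/h.
Velocity of drone relative to glider = (0.000, -77.300) − (-96.449, -96.449) = (96.449, 19.149) km/h.
Bearing = atan2(96.45, 19.15) = 78.77° clockwise from north.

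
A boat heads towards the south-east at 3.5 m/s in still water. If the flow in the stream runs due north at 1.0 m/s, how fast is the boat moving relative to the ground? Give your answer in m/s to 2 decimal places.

Taking east as x and north as y: velocity relative to the water = (2.475, -2.475) m/s; the water relative to ground = (0.000, 1.000) m/s.
Velocity relative to ground = (2.475, -2.475) + (0.000, 1.000) = (2.475, -1.475) m/s.
Speed = |(2.475, -1.475)| = 2.881 m/s.

2.88 m/s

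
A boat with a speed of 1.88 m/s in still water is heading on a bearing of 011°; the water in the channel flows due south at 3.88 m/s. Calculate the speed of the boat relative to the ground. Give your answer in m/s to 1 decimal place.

2.1 m/s

Taking east as x and north as y: velocity relative to the water = (0.359, 1.845) m/s; the water relative to ground = (0.000, -3.880) m/s.
Velocity relative to ground = (0.359, 1.845) + (0.000, -3.880) = (0.359, -2.035) m/s.
Speed = |(0.359, -2.035)| = 2.066 m/s.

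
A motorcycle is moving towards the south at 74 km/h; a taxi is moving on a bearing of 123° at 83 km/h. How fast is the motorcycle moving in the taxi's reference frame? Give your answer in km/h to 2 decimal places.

75.33 km/h

Taking east as x and north as y: motorcycle velocity = (0.000, -74.000) km/h; taxi velocity = (69.610, -45.205) km/h.
Velocity of motorcycle relative to taxi = (0.000, -74.000) − (69.610, -45.205) = (-69.610, -28.795) km/h.
Magnitude = |(-69.610, -28.795)| = 75.330 km/h.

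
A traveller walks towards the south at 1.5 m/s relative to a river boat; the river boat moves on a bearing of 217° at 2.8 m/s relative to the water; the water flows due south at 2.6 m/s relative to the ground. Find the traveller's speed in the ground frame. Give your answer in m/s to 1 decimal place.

In east/north components (m/s): traveller relative to river boat = (0.000, -1.500); river boat relative to water = (-1.685, -2.236); water relative to ground = (0.000, -2.600).
Sum = (-1.685, -6.336) m/s.
Speed = |(-1.685, -6.336)| = 6.556 m/s.

6.6 m/s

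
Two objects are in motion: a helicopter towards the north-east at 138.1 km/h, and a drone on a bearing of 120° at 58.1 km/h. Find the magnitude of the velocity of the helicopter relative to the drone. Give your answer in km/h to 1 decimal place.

135.3 km/h

Taking east as x and north as y: helicopter velocity = (97.651, 97.651) km/h; drone velocity = (50.316, -29.050) km/h.
Velocity of helicopter relative to drone = (97.651, 97.651) − (50.316, -29.050) = (47.335, 126.701) km/h.
Magnitude = |(47.335, 126.701)| = 135.255 km/h.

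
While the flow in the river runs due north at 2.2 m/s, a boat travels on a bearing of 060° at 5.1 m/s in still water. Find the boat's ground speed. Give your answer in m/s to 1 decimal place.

6.5 m/s

Taking east as x and north as y: velocity relative to the water = (4.417, 2.550) m/s; the water relative to ground = (0.000, 2.200) m/s.
Velocity relative to ground = (4.417, 2.550) + (0.000, 2.200) = (4.417, 4.750) m/s.
Speed = |(4.417, 4.750)| = 6.486 m/s.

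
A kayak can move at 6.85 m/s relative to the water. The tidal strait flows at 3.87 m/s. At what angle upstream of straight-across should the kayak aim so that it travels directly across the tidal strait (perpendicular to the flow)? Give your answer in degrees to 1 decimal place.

To cancel the current, the upstream component of the kayak's velocity must equal the flow: 6.85 sin θ = 3.87.
sin θ = 3.87 / 6.85 = 0.5650.
θ = arcsin(0.5650) = 34.400°.

34.4°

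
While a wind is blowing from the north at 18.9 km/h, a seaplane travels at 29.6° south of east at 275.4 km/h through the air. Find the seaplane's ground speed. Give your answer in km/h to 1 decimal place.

Taking east as x and north as y: velocity relative to the air = (239.459, -136.032) km/h; the air relative to ground = (0.000, -18.900) km/h.
Velocity relative to ground = (239.459, -136.032) + (0.000, -18.900) = (239.459, -154.932) km/h.
Speed = |(239.459, -154.932)| = 285.209 km/h.

285.2 km/h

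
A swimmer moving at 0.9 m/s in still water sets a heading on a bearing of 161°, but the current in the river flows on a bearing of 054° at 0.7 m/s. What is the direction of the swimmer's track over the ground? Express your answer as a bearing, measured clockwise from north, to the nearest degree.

117°

Taking east as x and north as y: velocity relative to the water = (0.293, -0.851) m/s; the water relative to ground = (0.566, 0.411) m/s.
Velocity relative to ground = (0.293, -0.851) + (0.566, 0.411) = (0.859, -0.440) m/s.
Bearing = atan2(0.86, -0.44) = 117.09° clockwise from north.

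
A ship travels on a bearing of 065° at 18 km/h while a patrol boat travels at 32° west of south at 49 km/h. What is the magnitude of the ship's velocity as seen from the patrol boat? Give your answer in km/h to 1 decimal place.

64.8 km/h

Taking east as x and north as y: ship velocity = (16.314, 7.607) km/h; patrol boat velocity = (-25.966, -41.554) km/h.
Velocity of ship relative to patrol boat = (16.314, 7.607) − (-25.966, -41.554) = (42.280, 49.161) km/h.
Magnitude = |(42.280, 49.161)| = 64.841 km/h.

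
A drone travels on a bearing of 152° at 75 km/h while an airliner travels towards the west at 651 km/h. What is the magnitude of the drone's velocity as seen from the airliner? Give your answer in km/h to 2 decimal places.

689.40 km/h

Taking east as x and north as y: drone velocity = (35.210, -66.221) km/h; airliner velocity = (-651.000, 0.000) km/h.
Velocity of drone relative to airliner = (35.210, -66.221) − (-651.000, 0.000) = (686.210, -66.221) km/h.
Magnitude = |(686.210, -66.221)| = 689.398 km/h.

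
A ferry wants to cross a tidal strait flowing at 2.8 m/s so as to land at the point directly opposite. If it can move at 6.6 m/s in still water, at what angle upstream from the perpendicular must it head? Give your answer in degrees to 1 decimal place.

To cancel the current, the upstream component of the ferry's velocity must equal the flow: 6.6 sin θ = 2.8.
sin θ = 2.8 / 6.6 = 0.4242.
θ = arcsin(0.4242) = 25.103°.

25.1°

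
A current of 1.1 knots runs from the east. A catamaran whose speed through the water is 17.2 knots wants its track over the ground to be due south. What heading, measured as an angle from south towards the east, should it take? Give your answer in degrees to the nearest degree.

The current pushes perpendicular to the desired track; the heading must have a component into the current equal to 1.1 knots: 17.2 sin θ = 1.1.
sin θ = 0.0640, so θ = 3.667°.

4°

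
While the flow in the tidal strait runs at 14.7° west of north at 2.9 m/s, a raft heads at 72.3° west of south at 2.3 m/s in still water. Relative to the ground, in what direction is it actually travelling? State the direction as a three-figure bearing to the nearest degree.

Taking east as x and north as y: velocity relative to the water = (-2.191, -0.699) m/s; the water relative to ground = (-0.736, 2.805) m/s.
Velocity relative to ground = (-2.191, -0.699) + (-0.736, 2.805) = (-2.927, 2.106) m/s.
Bearing = atan2(-2.93, 2.11) = 305.73° clockwise from north.

306°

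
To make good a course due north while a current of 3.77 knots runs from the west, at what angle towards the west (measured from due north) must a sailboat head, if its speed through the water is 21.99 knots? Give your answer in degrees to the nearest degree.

The current pushes perpendicular to the desired track; the heading must have a component into the current equal to 3.77 knots: 21.99 sin θ = 3.77.
sin θ = 0.1714, so θ = 9.872°.

10°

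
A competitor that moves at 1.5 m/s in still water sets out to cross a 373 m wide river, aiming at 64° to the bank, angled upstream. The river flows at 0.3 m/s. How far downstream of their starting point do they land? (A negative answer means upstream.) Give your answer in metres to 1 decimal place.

Perpendicular speed = 1.348 m/s; crossing time = 373 / 1.348 = 276.667 s.
Net downstream speed = -0.358 m/s.
Drift = -0.358 × 276.667 = -98.924 m (upstream).

-98.9 m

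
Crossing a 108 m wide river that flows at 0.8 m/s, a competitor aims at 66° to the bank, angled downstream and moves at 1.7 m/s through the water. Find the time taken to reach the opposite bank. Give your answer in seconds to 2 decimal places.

69.54 s

The component of the competitor's velocity perpendicular to the bank is 1.7 × sin 66° = 1.553 m/s.
The current is parallel to the bank, so it does not affect the crossing time.
Time = 108 / 1.553 = 69.542 s.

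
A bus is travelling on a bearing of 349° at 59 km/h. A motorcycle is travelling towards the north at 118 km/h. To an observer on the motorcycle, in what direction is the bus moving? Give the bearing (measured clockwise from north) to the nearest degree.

Taking east as x and north as y: bus velocity = (-11.258, 57.916) km/h; motorcycle velocity = (0.000, 118.000) km/h.
Velocity of bus relative to motorcycle = (-11.258, 57.916) − (0.000, 118.000) = (-11.258, -60.084) km/h.
Bearing = atan2(-11.26, -60.08) = 190.61° clockwise from north.

191°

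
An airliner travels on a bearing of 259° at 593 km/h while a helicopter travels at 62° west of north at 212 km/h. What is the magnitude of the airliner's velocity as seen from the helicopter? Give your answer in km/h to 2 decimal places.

448.55 km/h

Taking east as x and north as y: airliner velocity = (-582.105, -113.150) km/h; helicopter velocity = (-187.185, 99.528) km/h.
Velocity of airliner relative to helicopter = (-582.105, -113.150) − (-187.185, 99.528) = (-394.920, -212.678) km/h.
Magnitude = |(-394.920, -212.678)| = 448.546 km/h.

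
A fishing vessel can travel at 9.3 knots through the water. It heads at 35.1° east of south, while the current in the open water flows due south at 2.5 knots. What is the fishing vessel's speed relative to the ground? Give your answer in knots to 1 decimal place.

11.4 knots

Taking east as x and north as y: velocity relative to the water = (5.348, -7.609) knots; the water relative to ground = (0.000, -2.500) knots.
Velocity relative to ground = (5.348, -7.609) + (0.000, -2.500) = (5.348, -10.109) knots.
Speed = |(5.348, -10.109)| = 11.436 knots.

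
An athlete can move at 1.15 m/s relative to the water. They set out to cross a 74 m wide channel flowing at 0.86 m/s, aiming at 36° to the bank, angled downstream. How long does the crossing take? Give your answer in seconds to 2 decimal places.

The component of the athlete's velocity perpendicular to the bank is 1.15 × sin 36° = 0.676 m/s.
The current is parallel to the bank, so it does not affect the crossing time.
Time = 74 / 0.676 = 109.475 s.

109.48 s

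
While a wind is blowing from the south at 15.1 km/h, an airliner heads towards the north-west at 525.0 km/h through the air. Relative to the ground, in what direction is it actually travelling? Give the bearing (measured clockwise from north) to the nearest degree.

Taking east as x and north as y: velocity relative to the air = (-371.231, 371.231) km/h; the air relative to ground = (0.000, 15.100) km/h.
Velocity relative to ground = (-371.231, 371.231) + (0.000, 15.100) = (-371.231, 386.331) km/h.
Bearing = atan2(-371.23, 386.33) = 316.14° clockwise from north.

316°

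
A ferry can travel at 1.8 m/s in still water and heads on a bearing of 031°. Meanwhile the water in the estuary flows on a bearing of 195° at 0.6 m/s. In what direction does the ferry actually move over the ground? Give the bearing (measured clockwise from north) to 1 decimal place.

Taking east as x and north as y: velocity relative to the water = (0.927, 1.543) m/s; the water relative to ground = (-0.155, -0.580) m/s.
Velocity relative to ground = (0.927, 1.543) + (-0.155, -0.580) = (0.772, 0.963) m/s.
Bearing = atan2(0.77, 0.96) = 38.70° clockwise from north.

038.7°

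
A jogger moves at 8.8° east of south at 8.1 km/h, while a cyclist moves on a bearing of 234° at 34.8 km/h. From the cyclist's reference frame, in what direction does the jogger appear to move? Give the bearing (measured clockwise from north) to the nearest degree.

Taking east as x and north as y: jogger velocity = (1.239, -8.005) km/h; cyclist velocity = (-28.154, -20.455) km/h.
Velocity of jogger relative to cyclist = (1.239, -8.005) − (-28.154, -20.455) = (29.393, 12.450) km/h.
Bearing = atan2(29.39, 12.45) = 67.04° clockwise from north.

067°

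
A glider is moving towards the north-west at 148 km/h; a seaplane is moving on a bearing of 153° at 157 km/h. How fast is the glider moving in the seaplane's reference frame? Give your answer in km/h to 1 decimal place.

301.2 km/h

Taking east as x and north as y: glider velocity = (-104.652, 104.652) km/h; seaplane velocity = (71.277, -139.888) km/h.
Velocity of glider relative to seaplane = (-104.652, 104.652) − (71.277, -139.888) = (-175.928, 244.540) km/h.
Magnitude = |(-175.928, 244.540)| = 301.248 km/h.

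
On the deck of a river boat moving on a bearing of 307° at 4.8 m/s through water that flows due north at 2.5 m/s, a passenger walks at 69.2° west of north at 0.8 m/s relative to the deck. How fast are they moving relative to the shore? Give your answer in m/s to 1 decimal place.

In east/north components (m/s): passenger relative to river boat = (-0.748, 0.284); river boat relative to water = (-3.833, 2.889); water relative to ground = (0.000, 2.500).
Sum = (-4.581, 5.673) m/s.
Speed = |(-4.581, 5.673)| = 7.292 m/s.

7.3 m/s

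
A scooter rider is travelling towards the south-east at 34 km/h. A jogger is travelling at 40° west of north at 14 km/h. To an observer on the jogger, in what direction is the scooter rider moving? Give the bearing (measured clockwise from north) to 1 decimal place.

136.5°

Taking east as x and north as y: scooter rider velocity = (24.042, -24.042) km/h; jogger velocity = (-8.999, 10.725) km/h.
Velocity of scooter rider relative to jogger = (24.042, -24.042) − (-8.999, 10.725) = (33.041, -34.766) km/h.
Bearing = atan2(33.04, -34.77) = 136.46° clockwise from north.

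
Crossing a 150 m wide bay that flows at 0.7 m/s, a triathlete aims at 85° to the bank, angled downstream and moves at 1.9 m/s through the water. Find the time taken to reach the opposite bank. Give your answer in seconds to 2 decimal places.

The component of the triathlete's velocity perpendicular to the bank is 1.9 × sin 85° = 1.893 m/s.
The flow acts along the bank and has no component across it.
Time = 150 / 1.893 = 79.249 s.

79.25 s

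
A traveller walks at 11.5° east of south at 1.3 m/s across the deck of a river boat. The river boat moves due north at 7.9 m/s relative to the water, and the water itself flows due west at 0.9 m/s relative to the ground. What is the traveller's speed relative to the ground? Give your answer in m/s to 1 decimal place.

In east/north components (m/s): traveller relative to river boat = (0.259, -1.274); river boat relative to water = (0.000, 7.900); water relative to ground = (-0.900, 0.000).
Sum = (-0.641, 6.626) m/s.
Speed = |(-0.641, 6.626)| = 6.657 m/s.

6.7 m/s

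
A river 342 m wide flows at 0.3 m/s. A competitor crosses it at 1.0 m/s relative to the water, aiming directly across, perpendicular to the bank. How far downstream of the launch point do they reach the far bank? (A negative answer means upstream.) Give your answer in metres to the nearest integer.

103 m

Perpendicular speed = 1.000 m/s; crossing time = 342 / 1.000 = 342.000 s.
Net downstream speed = 0.300 m/s.
Drift = 0.300 × 342.000 = 102.600 m (downstream).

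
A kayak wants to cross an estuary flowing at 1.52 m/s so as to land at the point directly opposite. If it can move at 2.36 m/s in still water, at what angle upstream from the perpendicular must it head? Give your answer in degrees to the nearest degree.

To cancel the current, the upstream component of the kayak's velocity must equal the flow: 2.36 sin θ = 1.52.
sin θ = 1.52 / 2.36 = 0.6441.
θ = arcsin(0.6441) = 40.096°.

40°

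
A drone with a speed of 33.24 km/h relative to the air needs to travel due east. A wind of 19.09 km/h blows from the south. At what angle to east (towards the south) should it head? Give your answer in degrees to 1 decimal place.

35.1°

The wind pushes perpendicular to the desired track; the heading must have a component into the wind equal to 19.09 km/h: 33.24 sin θ = 19.09.
sin θ = 0.5743, so θ = 35.051°.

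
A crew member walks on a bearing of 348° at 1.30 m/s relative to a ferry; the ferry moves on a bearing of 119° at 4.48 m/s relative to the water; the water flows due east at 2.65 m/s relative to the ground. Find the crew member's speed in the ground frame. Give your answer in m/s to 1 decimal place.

6.4 m/s

In east/north components (m/s): crew member relative to ferry = (-0.270, 1.272); ferry relative to water = (3.918, -2.172); water relative to ground = (2.650, 0.000).
Sum = (6.298, -0.900) m/s.
Speed = |(6.298, -0.900)| = 6.362 m/s.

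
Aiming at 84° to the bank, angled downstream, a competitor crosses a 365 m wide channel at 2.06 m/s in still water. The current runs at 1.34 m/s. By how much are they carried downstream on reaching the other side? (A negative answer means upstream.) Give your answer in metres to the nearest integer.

277 m

Perpendicular speed = 2.049 m/s; crossing time = 365 / 2.049 = 178.160 s.
Net downstream speed = 1.555 m/s.
Drift = 1.555 × 178.160 = 277.098 m (downstream).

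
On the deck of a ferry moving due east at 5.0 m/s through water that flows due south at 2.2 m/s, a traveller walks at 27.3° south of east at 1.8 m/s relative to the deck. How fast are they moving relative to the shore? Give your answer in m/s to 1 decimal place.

In east/north components (m/s): traveller relative to ferry = (1.600, -0.826); ferry relative to water = (5.000, 0.000); water relative to ground = (0.000, -2.200).
Sum = (6.600, -3.026) m/s.
Speed = |(6.600, -3.026)| = 7.260 m/s.

7.3 m/s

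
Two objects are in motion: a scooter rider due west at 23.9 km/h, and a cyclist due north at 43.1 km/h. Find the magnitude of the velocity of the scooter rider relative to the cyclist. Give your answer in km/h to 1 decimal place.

49.3 km/h

Taking east as x and north as y: scooter rider velocity = (-23.900, 0.000) km/h; cyclist velocity = (0.000, 43.100) km/h.
Velocity of scooter rider relative to cyclist = (-23.900, 0.000) − (0.000, 43.100) = (-23.900, -43.100) km/h.
Magnitude = |(-23.900, -43.100)| = 49.283 km/h.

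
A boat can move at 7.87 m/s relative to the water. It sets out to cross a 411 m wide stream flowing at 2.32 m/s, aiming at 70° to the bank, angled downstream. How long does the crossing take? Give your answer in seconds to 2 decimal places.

55.58 s

The component of the boat's velocity perpendicular to the bank is 7.87 × sin 70° = 7.395 m/s.
Only the cross-stream component determines the crossing time; the current contributes nothing perpendicular to the bank.
Time = 411 / 7.395 = 55.575 s.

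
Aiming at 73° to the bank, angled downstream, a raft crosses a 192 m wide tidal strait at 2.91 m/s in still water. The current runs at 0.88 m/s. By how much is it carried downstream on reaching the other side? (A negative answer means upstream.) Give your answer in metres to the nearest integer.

Perpendicular speed = 2.783 m/s; crossing time = 192 / 2.783 = 68.994 s.
Net downstream speed = 1.731 m/s.
Drift = 1.731 × 68.994 = 119.415 m (downstream).

119 m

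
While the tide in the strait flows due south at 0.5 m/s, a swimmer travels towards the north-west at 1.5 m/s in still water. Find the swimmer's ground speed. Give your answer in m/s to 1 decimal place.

1.2 m/s

Taking east as x and north as y: velocity relative to the water = (-1.061, 1.061) m/s; the water relative to ground = (0.000, -0.500) m/s.
Velocity relative to ground = (-1.061, 1.061) + (0.000, -0.500) = (-1.061, 0.561) m/s.
Speed = |(-1.061, 0.561)| = 1.200 m/s.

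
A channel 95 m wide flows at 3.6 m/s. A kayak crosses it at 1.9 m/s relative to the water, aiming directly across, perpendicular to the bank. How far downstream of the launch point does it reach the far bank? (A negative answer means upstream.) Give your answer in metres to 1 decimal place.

180.0 m

Perpendicular speed = 1.900 m/s; crossing time = 95 / 1.900 = 50.000 s.
Net downstream speed = 3.600 m/s.
Drift = 3.600 × 50.000 = 180.000 m (downstream).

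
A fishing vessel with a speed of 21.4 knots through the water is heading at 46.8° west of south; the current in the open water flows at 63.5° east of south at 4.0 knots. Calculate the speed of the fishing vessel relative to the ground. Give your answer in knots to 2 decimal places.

Taking east as x and north as y: velocity relative to the water = (-15.600, -14.649) knots; the water relative to ground = (3.580, -1.785) knots.
Velocity relative to ground = (-15.600, -14.649) + (3.580, -1.785) = (-12.020, -16.434) knots.
Speed = |(-12.020, -16.434)| = 20.361 knots.

20.36 knots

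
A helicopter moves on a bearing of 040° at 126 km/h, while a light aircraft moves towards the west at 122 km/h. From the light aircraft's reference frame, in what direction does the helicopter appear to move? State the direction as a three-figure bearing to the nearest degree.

065°

Taking east as x and north as y: helicopter velocity = (80.991, 96.522) km/h; light aircraft velocity = (-122.000, 0.000) km/h.
Velocity of helicopter relative to light aircraft = (80.991, 96.522) − (-122.000, 0.000) = (202.991, 96.522) km/h.
Bearing = atan2(202.99, 96.52) = 64.57° clockwise from north.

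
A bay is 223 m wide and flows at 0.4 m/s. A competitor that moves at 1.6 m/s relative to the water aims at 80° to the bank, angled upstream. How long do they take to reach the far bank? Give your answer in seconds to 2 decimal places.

141.53 s

The component of the competitor's velocity perpendicular to the bank is 1.6 × sin 80° = 1.576 m/s.
Only the cross-stream component determines the crossing time; the current contributes nothing perpendicular to the bank.
Time = 223 / 1.576 = 141.525 s.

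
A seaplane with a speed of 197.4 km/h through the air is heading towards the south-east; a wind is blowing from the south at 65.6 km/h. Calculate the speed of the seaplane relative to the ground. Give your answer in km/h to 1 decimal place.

158.0 km/h

Taking east as x and north as y: velocity relative to the air = (139.583, -139.583) km/h; the air relative to ground = (0.000, 65.600) km/h.
Velocity relative to ground = (139.583, -139.583) + (0.000, 65.600) = (139.583, -73.983) km/h.
Speed = |(139.583, -73.983)| = 157.977 km/h.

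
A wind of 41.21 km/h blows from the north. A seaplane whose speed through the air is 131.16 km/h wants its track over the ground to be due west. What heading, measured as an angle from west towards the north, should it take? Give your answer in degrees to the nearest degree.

The wind pushes perpendicular to the desired track; the heading must have a component into the wind equal to 41.21 km/h: 131.16 sin θ = 41.21.
sin θ = 0.3142, so θ = 18.312°.

18°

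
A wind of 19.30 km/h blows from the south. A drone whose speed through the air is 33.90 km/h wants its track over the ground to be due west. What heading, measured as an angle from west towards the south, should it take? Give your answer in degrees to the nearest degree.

The wind pushes perpendicular to the desired track; the heading must have a component into the wind equal to 19.30 km/h: 33.90 sin θ = 19.30.
sin θ = 0.5693, so θ = 34.703°.

35°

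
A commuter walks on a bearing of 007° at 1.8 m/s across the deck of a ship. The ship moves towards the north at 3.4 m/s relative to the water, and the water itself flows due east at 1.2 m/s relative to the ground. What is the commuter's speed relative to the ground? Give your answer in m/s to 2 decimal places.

In east/north components (m/s): commuter relative to ship = (0.219, 1.787); ship relative to water = (0.000, 3.400); water relative to ground = (1.200, 0.000).
Sum = (1.419, 5.187) m/s.
Speed = |(1.419, 5.187)| = 5.377 m/s.

5.38 m/s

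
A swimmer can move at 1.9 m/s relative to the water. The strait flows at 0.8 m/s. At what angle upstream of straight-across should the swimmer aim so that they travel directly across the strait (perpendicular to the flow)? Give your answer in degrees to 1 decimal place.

To cancel the current, the upstream component of the swimmer's velocity must equal the flow: 1.9 sin θ = 0.8.
sin θ = 0.8 / 1.9 = 0.4211.
θ = arcsin(0.4211) = 24.901°.

24.9°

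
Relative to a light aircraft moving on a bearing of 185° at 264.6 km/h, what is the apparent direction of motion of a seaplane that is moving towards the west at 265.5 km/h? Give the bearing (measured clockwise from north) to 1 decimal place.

317.4°

Taking east as x and north as y: seaplane velocity = (-265.500, 0.000) km/h; light aircraft velocity = (-23.061, -263.593) km/h.
Velocity of seaplane relative to light aircraft = (-265.500, 0.000) − (-23.061, -263.593) = (-242.439, 263.593) km/h.
Bearing = atan2(-242.44, 263.59) = 317.39° clockwise from north.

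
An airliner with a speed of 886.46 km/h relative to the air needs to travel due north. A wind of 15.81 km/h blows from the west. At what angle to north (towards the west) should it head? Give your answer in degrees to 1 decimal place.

The wind pushes perpendicular to the desired track; the heading must have a component into the wind equal to 15.81 km/h: 886.46 sin θ = 15.81.
sin θ = 0.0178, so θ = 1.022°.

1.0°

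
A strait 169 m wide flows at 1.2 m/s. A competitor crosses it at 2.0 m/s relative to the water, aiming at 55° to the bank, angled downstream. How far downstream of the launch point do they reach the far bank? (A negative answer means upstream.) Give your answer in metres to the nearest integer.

Perpendicular speed = 1.638 m/s; crossing time = 169 / 1.638 = 103.155 s.
Net downstream speed = 2.347 m/s.
Drift = 2.347 × 103.155 = 242.122 m (downstream).

242 m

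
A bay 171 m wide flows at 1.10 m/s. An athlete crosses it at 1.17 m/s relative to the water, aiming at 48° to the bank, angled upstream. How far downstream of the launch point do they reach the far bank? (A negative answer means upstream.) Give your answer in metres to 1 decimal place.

62.4 m

Perpendicular speed = 0.869 m/s; crossing time = 171 / 0.869 = 196.669 s.
Net downstream speed = 0.317 m/s.
Drift = 0.317 × 196.669 = 62.367 m (downstream).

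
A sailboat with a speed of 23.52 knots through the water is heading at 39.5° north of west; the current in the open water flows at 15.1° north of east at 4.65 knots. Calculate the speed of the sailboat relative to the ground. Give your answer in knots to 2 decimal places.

21.17 knots

Taking east as x and north as y: velocity relative to the water = (-18.149, 14.961) knots; the water relative to ground = (4.489, 1.211) knots.
Velocity relative to ground = (-18.149, 14.961) + (4.489, 1.211) = (-13.659, 16.172) knots.
Speed = |(-13.659, 16.172)| = 21.168 knots.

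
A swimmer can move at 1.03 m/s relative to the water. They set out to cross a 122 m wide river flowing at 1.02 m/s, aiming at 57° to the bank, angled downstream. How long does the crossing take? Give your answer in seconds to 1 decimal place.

141.2 s

The component of the swimmer's velocity perpendicular to the bank is 1.03 × sin 57° = 0.864 m/s.
The flow acts along the bank and has no component across it.
Time = 122 / 0.864 = 141.231 s.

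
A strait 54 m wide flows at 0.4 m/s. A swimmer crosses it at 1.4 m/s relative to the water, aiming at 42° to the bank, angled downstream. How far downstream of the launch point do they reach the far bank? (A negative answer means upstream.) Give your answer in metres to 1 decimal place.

Perpendicular speed = 0.937 m/s; crossing time = 54 / 0.937 = 57.644 s.
Net downstream speed = 1.440 m/s.
Drift = 1.440 × 57.644 = 83.031 m (downstream).

83.0 m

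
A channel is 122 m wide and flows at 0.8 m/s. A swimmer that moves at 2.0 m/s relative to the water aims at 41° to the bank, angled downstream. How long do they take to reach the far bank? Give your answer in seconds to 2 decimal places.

92.98 s

The component of the swimmer's velocity perpendicular to the bank is 2.0 × sin 41° = 1.312 m/s.
The current is parallel to the bank, so it does not affect the crossing time.
Time = 122 / 1.312 = 92.979 s.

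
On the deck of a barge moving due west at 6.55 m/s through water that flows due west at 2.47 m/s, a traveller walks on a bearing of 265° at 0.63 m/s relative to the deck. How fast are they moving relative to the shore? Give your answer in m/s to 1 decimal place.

In east/north components (m/s): traveller relative to barge = (-0.628, -0.055); barge relative to water = (-6.550, 0.000); water relative to ground = (-2.470, 0.000).
Sum = (-9.648, -0.055) m/s.
Speed = |(-9.648, -0.055)| = 9.648 m/s.

9.6 m/s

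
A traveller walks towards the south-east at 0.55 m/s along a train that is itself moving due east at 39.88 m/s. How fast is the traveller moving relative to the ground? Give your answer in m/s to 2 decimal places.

Taking east as x and north as y: train velocity = (39.880, 0.000) m/s; traveller velocity relative to train = (0.389, -0.389) m/s.
Velocity relative to ground = (39.880, 0.000) + (0.389, -0.389) = (40.269, -0.389) m/s.
Speed = |(40.269, -0.389)| = 40.271 m/s.

40.27 m/s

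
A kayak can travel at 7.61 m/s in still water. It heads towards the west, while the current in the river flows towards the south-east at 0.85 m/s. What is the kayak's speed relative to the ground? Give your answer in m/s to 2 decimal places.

7.03 m/s

Taking east as x and north as y: velocity relative to the water = (-7.610, 0.000) m/s; the water relative to ground = (0.601, -0.601) m/s.
Velocity relative to ground = (-7.610, 0.000) + (0.601, -0.601) = (-7.009, -0.601) m/s.
Speed = |(-7.009, -0.601)| = 7.035 m/s.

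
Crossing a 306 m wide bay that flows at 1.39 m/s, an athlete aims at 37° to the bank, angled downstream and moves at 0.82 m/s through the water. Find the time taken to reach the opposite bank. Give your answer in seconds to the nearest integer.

The component of the athlete's velocity perpendicular to the bank is 0.82 × sin 37° = 0.493 m/s.
The flow acts along the bank and has no component across it.
Time = 306 / 0.493 = 620.075 s.

620 s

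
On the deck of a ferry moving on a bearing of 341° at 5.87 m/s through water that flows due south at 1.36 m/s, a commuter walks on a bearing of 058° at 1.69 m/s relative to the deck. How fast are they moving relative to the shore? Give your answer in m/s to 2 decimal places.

In east/north components (m/s): commuter relative to ferry = (1.433, 0.896); ferry relative to water = (-1.911, 5.550); water relative to ground = (0.000, -1.360).
Sum = (-0.478, 5.086) m/s.
Speed = |(-0.478, 5.086)| = 5.108 m/s.

5.11 m/s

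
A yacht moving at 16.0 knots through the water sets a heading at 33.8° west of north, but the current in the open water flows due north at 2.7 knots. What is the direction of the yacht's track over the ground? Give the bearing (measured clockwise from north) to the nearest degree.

Taking east as x and north as y: velocity relative to the water = (-8.901, 13.296) knots; the water relative to ground = (0.000, 2.700) knots.
Velocity relative to ground = (-8.901, 13.296) + (0.000, 2.700) = (-8.901, 15.996) knots.
Bearing = atan2(-8.90, 16.00) = 330.91° clockwise from north.

331°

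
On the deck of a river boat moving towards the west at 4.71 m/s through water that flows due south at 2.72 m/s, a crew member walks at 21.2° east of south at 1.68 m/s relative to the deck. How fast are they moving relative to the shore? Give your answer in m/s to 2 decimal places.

5.93 m/s

In east/north components (m/s): crew member relative to river boat = (0.608, -1.566); river boat relative to water = (-4.710, 0.000); water relative to ground = (0.000, -2.720).
Sum = (-4.102, -4.286) m/s.
Speed = |(-4.102, -4.286)| = 5.933 m/s.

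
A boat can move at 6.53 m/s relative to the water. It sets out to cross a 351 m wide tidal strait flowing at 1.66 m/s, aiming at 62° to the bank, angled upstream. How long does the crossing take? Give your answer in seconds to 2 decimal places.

The component of the boat's velocity perpendicular to the bank is 6.53 × sin 62° = 5.766 m/s.
Only the cross-stream component determines the crossing time; the current contributes nothing perpendicular to the bank.
Time = 351 / 5.766 = 60.878 s.

60.88 s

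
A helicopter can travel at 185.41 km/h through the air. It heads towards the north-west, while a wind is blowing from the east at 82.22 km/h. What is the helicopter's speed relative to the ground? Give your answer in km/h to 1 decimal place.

Taking east as x and north as y: velocity relative to the air = (-131.105, 131.105) km/h; the air relative to ground = (-82.220, 0.000) km/h.
Velocity relative to ground = (-131.105, 131.105) + (-82.220, 0.000) = (-213.325, 131.105) km/h.
Speed = |(-213.325, 131.105)| = 250.391 km/h.

250.4 km/h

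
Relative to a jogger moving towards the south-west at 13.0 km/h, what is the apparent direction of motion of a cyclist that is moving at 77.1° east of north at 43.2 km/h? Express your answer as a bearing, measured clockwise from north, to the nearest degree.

070°

Taking east as x and north as y: cyclist velocity = (42.110, 9.644) km/h; jogger velocity = (-9.192, -9.192) km/h.
Velocity of cyclist relative to jogger = (42.110, 9.644) − (-9.192, -9.192) = (51.302, 18.837) km/h.
Bearing = atan2(51.30, 18.84) = 69.84° clockwise from north.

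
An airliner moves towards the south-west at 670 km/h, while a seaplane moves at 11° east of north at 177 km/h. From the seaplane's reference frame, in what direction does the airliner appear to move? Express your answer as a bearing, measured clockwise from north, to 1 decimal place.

218.1°

Taking east as x and north as y: airliner velocity = (-473.762, -473.762) km/h; seaplane velocity = (33.773, 173.748) km/h.
Velocity of airliner relative to seaplane = (-473.762, -473.762) − (33.773, 173.748) = (-507.535, -647.510) km/h.
Bearing = atan2(-507.53, -647.51) = 218.09° clockwise from north.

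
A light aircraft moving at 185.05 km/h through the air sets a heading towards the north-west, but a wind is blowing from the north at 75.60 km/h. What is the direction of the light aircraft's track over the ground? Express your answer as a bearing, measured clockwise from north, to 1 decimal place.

Taking east as x and north as y: velocity relative to the air = (-130.850, 130.850) km/h; the air relative to ground = (0.000, -75.600) km/h.
Velocity relative to ground = (-130.850, 130.850) + (0.000, -75.600) = (-130.850, 55.250) km/h.
Bearing = atan2(-130.85, 55.25) = 292.89° clockwise from north.

292.9°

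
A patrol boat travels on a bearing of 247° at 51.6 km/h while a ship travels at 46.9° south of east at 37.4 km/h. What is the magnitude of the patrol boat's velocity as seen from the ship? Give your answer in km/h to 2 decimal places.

Taking east as x and north as y: patrol boat velocity = (-47.498, -20.162) km/h; ship velocity = (25.554, -27.308) km/h.
Velocity of patrol boat relative to ship = (-47.498, -20.162) − (25.554, -27.308) = (-73.052, 7.146) km/h.
Magnitude = |(-73.052, 7.146)| = 73.401 km/h.

73.40 km/h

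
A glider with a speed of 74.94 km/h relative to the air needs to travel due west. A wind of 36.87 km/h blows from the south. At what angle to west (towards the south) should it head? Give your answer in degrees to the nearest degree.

The wind pushes perpendicular to the desired track; the heading must have a component into the wind equal to 36.87 km/h: 74.94 sin θ = 36.87.
sin θ = 0.4920, so θ = 29.472°.

29°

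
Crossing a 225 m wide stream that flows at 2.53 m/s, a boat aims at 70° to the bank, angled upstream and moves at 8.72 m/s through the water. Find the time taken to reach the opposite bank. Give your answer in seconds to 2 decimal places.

27.46 s

The component of the boat's velocity perpendicular to the bank is 8.72 × sin 70° = 8.194 m/s.
The current is parallel to the bank, so it does not affect the crossing time.
Time = 225 / 8.194 = 27.459 s.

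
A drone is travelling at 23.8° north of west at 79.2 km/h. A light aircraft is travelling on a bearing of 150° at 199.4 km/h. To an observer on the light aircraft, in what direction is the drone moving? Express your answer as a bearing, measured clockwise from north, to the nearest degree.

320°

Taking east as x and north as y: drone velocity = (-72.465, 31.961) km/h; light aircraft velocity = (99.700, -172.685) km/h.
Velocity of drone relative to light aircraft = (-72.465, 31.961) − (99.700, -172.685) = (-172.165, 204.646) km/h.
Bearing = atan2(-172.16, 204.65) = 319.93° clockwise from north.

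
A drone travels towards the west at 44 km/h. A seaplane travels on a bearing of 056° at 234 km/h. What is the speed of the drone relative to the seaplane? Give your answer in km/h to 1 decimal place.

Taking east as x and north as y: drone velocity = (-44.000, 0.000) km/h; seaplane velocity = (193.995, 130.851) km/h.
Velocity of drone relative to seaplane = (-44.000, 0.000) − (193.995, 130.851) = (-237.995, -130.851) km/h.
Magnitude = |(-237.995, -130.851)| = 271.594 km/h.

271.6 km/h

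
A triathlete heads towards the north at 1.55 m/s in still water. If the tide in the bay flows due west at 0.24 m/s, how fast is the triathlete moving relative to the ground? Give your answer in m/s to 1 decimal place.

Taking east as x and north as y: velocity relative to the water = (0.000, 1.550) m/s; the water relative to ground = (-0.240, 0.000) m/s.
Velocity relative to ground = (0.000, 1.550) + (-0.240, 0.000) = (-0.240, 1.550) m/s.
Speed = |(-0.240, 1.550)| = 1.568 m/s.

1.6 m/s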